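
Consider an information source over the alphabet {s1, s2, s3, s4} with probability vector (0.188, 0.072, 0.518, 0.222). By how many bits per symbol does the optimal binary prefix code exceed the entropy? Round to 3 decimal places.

0.042 bits

Entropy H = −Σ p log₂ p ≈ 1.7002 bits.
Huffman merges: 9/125+47/250→13/50; 111/500+13/50→241/500; 241/500+259/500→1. L = 871/500 ≈ 1.7420.
L − H = 1.7420 − 1.7002 = 0.042 bits.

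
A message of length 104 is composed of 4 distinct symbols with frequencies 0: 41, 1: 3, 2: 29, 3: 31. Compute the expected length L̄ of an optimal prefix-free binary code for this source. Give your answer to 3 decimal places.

Probabilities are the counts divided by 104.
Repeatedly combine the two least-probable nodes; the expected code length is the sum of the merged weights.
merge 3/104 + 29/104 → 4/13
merge 31/104 + 4/13 → 63/104
merge 41/104 + 63/104 → 1
L = 4/13 + 63/104 + 1 = 199/104 ≈ 1.913 bits/symbol.

1.913 bits/symbol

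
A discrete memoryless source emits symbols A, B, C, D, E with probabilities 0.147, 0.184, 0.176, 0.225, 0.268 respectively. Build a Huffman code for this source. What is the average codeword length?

2.323 bits/symbol

Repeatedly combine the two least-probable nodes; the expected code length is the sum of the merged weights.
merge 147/1000 + 22/125 → 323/1000
merge 23/125 + 9/40 → 409/1000
merge 67/250 + 323/1000 → 591/1000
merge 409/1000 + 591/1000 → 1
L = 323/1000 + 409/1000 + 591/1000 + 1 = 2323/1000 = 2.323 bits/symbol.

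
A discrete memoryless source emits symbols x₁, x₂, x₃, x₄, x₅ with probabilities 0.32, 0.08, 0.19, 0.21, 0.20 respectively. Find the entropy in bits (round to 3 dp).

2.210 bits

H = −Σ pᵢ log₂ pᵢ.
−0.32·log₂(0.32) = 0.5260
−0.08·log₂(0.08) = 0.2915
−0.19·log₂(0.19) = 0.4552
−0.21·log₂(0.21) = 0.4728
−0.20·log₂(0.20) = 0.4644
Sum ≈ 2.2100 → 2.210 bits.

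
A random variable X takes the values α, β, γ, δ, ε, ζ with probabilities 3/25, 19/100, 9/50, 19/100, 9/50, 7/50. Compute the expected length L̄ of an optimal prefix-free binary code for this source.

2.62 bits/symbol

Repeatedly combine the two least-probable nodes; the expected code length is the sum of the merged weights.
merge 3/25 + 7/50 → 13/50
merge 9/50 + 9/50 → 9/25
merge 19/100 + 19/100 → 19/50
merge 13/50 + 9/25 → 31/50
merge 19/50 + 31/50 → 1
L = 13/50 + 9/25 + 19/50 + 31/50 + 1 = 131/50 = 2.62 bits/symbol.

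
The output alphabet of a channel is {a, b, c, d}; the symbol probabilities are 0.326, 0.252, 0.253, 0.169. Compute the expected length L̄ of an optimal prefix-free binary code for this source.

Repeatedly combine the two least-probable nodes; the expected code length is the sum of the merged weights.
merge 169/1000 + 63/250 → 421/1000
merge 253/1000 + 163/500 → 579/1000
merge 421/1000 + 579/1000 → 1
L = 421/1000 + 579/1000 + 1 = 2 bits/symbol.

2 bits/symbol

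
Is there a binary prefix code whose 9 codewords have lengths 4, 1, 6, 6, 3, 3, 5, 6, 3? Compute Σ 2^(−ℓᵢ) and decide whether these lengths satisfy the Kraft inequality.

1.015625; no

With common denominator 2^6 = 64: Σ 2^(−ℓᵢ) = 4/64 + 32/64 + 1/64 + 1/64 + 8/64 + 8/64 + 2/64 + 1/64 + 8/64 = 65/64 = 1.015625.
Kraft's inequality requires Σ ≤ 1; here Σ = 1.015625 > 1, so no such prefix code exists.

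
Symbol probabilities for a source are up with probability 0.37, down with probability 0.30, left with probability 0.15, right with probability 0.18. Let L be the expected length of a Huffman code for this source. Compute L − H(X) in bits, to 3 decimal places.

Entropy H = −Σ p log₂ p ≈ 1.9077 bits.
Huffman merges: 3/20+9/50→33/100; 3/10+33/100→63/100; 37/100+63/100→1. L = 49/25 ≈ 1.9600.
L − H = 1.9600 − 1.9077 = 0.052 bits.

0.052 bits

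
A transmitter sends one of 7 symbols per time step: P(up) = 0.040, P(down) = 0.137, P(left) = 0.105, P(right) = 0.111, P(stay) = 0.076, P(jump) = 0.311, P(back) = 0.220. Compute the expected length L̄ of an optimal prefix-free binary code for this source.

Repeatedly combine the two least-probable nodes; the expected code length is the sum of the merged weights.
merge 1/25 + 19/250 → 29/250
merge 21/200 + 111/1000 → 27/125
merge 29/250 + 137/1000 → 253/1000
merge 27/125 + 11/50 → 109/250
merge 253/1000 + 311/1000 → 141/250
merge 109/250 + 141/250 → 1
L = 29/250 + 27/125 + 253/1000 + 109/250 + 141/250 + 1 = 517/200 = 2.585 bits/symbol.

2.585 bits/symbol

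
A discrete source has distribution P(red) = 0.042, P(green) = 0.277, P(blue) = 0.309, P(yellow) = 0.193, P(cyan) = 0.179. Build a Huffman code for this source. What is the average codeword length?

Repeatedly combine the two least-probable nodes; the expected code length is the sum of the merged weights.
merge 21/500 + 179/1000 → 221/1000
merge 193/1000 + 221/1000 → 207/500
merge 277/1000 + 309/1000 → 293/500
merge 207/500 + 293/500 → 1
L = 221/1000 + 207/500 + 293/500 + 1 = 2221/1000 = 2.221 bits/symbol.

2.221 bits/symbol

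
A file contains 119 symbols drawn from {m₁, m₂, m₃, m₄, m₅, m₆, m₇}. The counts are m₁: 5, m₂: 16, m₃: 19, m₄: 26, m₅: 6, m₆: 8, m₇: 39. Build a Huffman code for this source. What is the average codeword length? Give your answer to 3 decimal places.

Probabilities are the counts divided by 119.
Repeatedly combine the two least-probable nodes; the expected code length is the sum of the merged weights.
merge 5/119 + 6/119 → 11/119
merge 8/119 + 11/119 → 19/119
merge 16/119 + 19/119 → 5/17
merge 19/119 + 26/119 → 45/119
merge 5/17 + 39/119 → 74/119
merge 45/119 + 74/119 → 1
L = 11/119 + 19/119 + 5/17 + 45/119 + 74/119 + 1 = 303/119 ≈ 2.546 bits/symbol.

2.546 bits/symbol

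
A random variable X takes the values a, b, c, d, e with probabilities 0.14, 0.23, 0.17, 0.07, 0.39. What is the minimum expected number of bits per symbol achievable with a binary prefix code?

2.2 bits/symbol

Repeatedly combine the two least-probable nodes; the expected code length is the sum of the merged weights.
merge 7/100 + 7/50 → 21/100
merge 17/100 + 21/100 → 19/50
merge 23/100 + 19/50 → 61/100
merge 39/100 + 61/100 → 1
L = 21/100 + 19/50 + 61/100 + 1 = 11/5 = 2.2 bits/symbol.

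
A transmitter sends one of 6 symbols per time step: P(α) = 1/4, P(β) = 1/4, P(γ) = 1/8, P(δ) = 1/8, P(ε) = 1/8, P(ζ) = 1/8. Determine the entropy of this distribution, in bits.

2.5 bits

Each probability is a power of 1/2, so log₂(1/p) is an integer.
H = Σ p·log₂(1/p) = 1/4·2 + 1/4·2 + 1/8·3 + 1/8·3 + 1/8·3 + 1/8·3 = 2.5 bits.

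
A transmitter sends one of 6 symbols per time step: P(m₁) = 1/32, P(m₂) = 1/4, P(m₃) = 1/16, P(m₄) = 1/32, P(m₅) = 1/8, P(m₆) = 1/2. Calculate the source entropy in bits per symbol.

Each probability is a power of 1/2, so log₂(1/p) is an integer.
H = Σ p·log₂(1/p) = 1/32·5 + 1/4·2 + 1/16·4 + 1/32·5 + 1/8·3 + 1/2·1 = 1.9375 bits.

1.9375 bits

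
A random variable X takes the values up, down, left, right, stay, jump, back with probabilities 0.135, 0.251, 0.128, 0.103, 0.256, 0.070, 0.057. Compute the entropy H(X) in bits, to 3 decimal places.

H = −Σ pᵢ log₂ pᵢ.
−0.135·log₂(0.135) = 0.3900
−0.251·log₂(0.251) = 0.5006
−0.128·log₂(0.128) = 0.3796
−0.103·log₂(0.103) = 0.3378
−0.256·log₂(0.256) = 0.5032
−0.070·log₂(0.070) = 0.2686
−0.057·log₂(0.057) = 0.2356
Sum ≈ 2.6153 → 2.615 bits.

2.615 bits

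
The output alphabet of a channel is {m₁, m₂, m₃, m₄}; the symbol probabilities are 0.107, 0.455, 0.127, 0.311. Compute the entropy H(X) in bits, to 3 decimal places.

1.764 bits

H = −Σ pᵢ log₂ pᵢ.
−0.107·log₂(0.107) = 0.3450
−0.455·log₂(0.455) = 0.5169
−0.127·log₂(0.127) = 0.3781
−0.311·log₂(0.311) = 0.5240
Sum ≈ 1.7640 → 1.764 bits.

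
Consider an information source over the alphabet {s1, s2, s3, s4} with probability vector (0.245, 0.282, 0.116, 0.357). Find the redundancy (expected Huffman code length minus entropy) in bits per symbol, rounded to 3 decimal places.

Entropy H = −Σ p log₂ p ≈ 1.9031 bits.
Huffman merges: 29/250+49/200→361/1000; 141/500+357/1000→639/1000; 361/1000+639/1000→1. L = 2 ≈ 2.0000.
L − H = 2.0000 − 1.9031 = 0.097 bits.

0.097 bits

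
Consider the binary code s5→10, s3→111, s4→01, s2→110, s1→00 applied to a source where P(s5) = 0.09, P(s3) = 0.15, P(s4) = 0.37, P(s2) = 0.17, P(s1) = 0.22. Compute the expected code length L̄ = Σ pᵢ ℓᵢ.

2.32 bits/symbol

L̄ = Σ pᵢ·ℓᵢ = 0.09·2 + 0.15·3 + 0.37·2 + 0.17·3 + 0.22·2 = 2.32 bits/symbol.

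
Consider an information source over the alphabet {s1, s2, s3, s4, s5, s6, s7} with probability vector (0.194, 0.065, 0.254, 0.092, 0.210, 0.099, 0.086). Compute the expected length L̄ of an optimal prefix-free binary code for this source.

2.684 bits/symbol

Repeatedly combine the two least-probable nodes; the expected code length is the sum of the merged weights.
merge 13/200 + 43/500 → 151/1000
merge 23/250 + 99/1000 → 191/1000
merge 151/1000 + 191/1000 → 171/500
merge 97/500 + 21/100 → 101/250
merge 127/500 + 171/500 → 149/250
merge 101/250 + 149/250 → 1
L = 151/1000 + 191/1000 + 171/500 + 101/250 + 149/250 + 1 = 671/250 = 2.684 bits/symbol.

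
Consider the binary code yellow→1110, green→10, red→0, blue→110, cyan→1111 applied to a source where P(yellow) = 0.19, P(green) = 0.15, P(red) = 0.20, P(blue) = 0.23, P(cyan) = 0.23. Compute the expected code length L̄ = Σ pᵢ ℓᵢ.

2.87 bits/symbol

L̄ = Σ pᵢ·ℓᵢ = 0.19·4 + 0.15·2 + 0.20·1 + 0.23·3 + 0.23·4 = 2.87 bits/symbol.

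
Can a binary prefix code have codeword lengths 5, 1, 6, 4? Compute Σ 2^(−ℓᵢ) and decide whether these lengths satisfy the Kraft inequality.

0.609375; yes

With common denominator 2^6 = 64: Σ 2^(−ℓᵢ) = 2/64 + 32/64 + 1/64 + 4/64 = 39/64 = 0.609375.
Kraft's inequality requires Σ ≤ 1; here Σ = 0.609375 ≤ 1, so such a prefix code exists.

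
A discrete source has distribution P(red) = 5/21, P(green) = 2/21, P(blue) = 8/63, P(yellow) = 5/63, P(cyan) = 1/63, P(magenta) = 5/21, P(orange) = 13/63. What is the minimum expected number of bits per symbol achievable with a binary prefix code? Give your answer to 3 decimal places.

Repeatedly combine the two least-probable nodes; the expected code length is the sum of the merged weights.
merge 1/63 + 5/63 → 2/21
merge 2/21 + 2/21 → 4/21
merge 8/63 + 4/21 → 20/63
merge 13/63 + 5/21 → 4/9
merge 5/21 + 20/63 → 5/9
merge 4/9 + 5/9 → 1
L = 2/21 + 4/21 + 20/63 + 4/9 + 5/9 + 1 = 164/63 ≈ 2.603 bits/symbol.

2.603 bits/symbol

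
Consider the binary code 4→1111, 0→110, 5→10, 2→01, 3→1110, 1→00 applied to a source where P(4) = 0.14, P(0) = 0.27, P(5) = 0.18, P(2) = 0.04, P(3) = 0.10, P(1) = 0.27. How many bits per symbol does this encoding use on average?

L̄ = Σ pᵢ·ℓᵢ = 0.14·4 + 0.27·3 + 0.18·2 + 0.04·2 + 0.10·4 + 0.27·2 = 2.75 bits/symbol.

2.75 bits/symbol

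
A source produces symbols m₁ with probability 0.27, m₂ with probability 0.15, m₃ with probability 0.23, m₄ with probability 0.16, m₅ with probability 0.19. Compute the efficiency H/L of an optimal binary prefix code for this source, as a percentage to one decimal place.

Entropy H = −Σ p log₂ p ≈ 2.2865 bits.
Huffman merges: 3/20+4/25→31/100; 19/100+23/100→21/50; 27/100+31/100→29/50; 21/50+29/50→1. L = 231/100 ≈ 2.3100.
Efficiency = H/L = 2.2865/2.3100 = 99.0%.

99.0%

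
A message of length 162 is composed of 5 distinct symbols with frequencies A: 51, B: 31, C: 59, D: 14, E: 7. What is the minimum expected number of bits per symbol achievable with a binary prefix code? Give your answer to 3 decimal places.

Probabilities are the counts divided by 162.
Repeatedly combine the two least-probable nodes; the expected code length is the sum of the merged weights.
merge 7/162 + 7/81 → 7/54
merge 7/54 + 31/162 → 26/81
merge 17/54 + 26/81 → 103/162
merge 59/162 + 103/162 → 1
L = 7/54 + 26/81 + 103/162 + 1 = 169/81 ≈ 2.086 bits/symbol.

2.086 bits/symbol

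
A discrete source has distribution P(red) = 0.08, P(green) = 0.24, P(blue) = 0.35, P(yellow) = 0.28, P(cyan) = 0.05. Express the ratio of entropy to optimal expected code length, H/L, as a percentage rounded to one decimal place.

Entropy H = −Σ p log₂ p ≈ 2.0461 bits.
Huffman merges: 1/20+2/25→13/100; 13/100+6/25→37/100; 7/25+7/20→63/100; 37/100+63/100→1. L = 213/100 ≈ 2.1300.
Efficiency = H/L = 2.0461/2.1300 = 96.1%.

96.1%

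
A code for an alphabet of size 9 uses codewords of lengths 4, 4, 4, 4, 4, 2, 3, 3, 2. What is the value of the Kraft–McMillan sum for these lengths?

1.0625

With common denominator 2^4 = 16: Σ 2^(−ℓᵢ) = 1/16 + 1/16 + 1/16 + 1/16 + 1/16 + 4/16 + 2/16 + 2/16 + 4/16 = 17/16 = 1.0625.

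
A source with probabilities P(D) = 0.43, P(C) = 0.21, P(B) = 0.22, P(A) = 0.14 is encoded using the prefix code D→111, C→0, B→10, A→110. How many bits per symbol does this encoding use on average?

2.36 bits/symbol

L̄ = Σ pᵢ·ℓᵢ = 0.43·3 + 0.21·1 + 0.22·2 + 0.14·3 = 2.36 bits/symbol.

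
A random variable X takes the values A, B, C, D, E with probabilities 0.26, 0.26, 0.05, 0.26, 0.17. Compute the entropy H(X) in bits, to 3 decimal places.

H = −Σ pᵢ log₂ pᵢ.
−0.26·log₂(0.26) = 0.5053
−0.26·log₂(0.26) = 0.5053
−0.05·log₂(0.05) = 0.2161
−0.26·log₂(0.26) = 0.5053
−0.17·log₂(0.17) = 0.4346
Sum ≈ 2.1665 → 2.167 bits.

2.167 bits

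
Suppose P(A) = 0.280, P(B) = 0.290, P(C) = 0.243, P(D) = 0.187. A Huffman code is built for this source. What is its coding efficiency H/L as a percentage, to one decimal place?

99.0%

Entropy H = −Σ p log₂ p ≈ 1.9804 bits.
Huffman merges: 187/1000+243/1000→43/100; 7/25+29/100→57/100; 43/100+57/100→1. L = 2 ≈ 2.0000.
Efficiency = H/L = 1.9804/2.0000 = 99.0%.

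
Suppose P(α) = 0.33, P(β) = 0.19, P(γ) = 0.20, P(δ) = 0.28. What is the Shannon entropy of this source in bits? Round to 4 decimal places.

H = −Σ pᵢ log₂ pᵢ.
−0.33·log₂(0.33) = 0.5278
−0.19·log₂(0.19) = 0.4552
−0.20·log₂(0.20) = 0.4644
−0.28·log₂(0.28) = 0.5142
Sum ≈ 1.9617 → 1.9617 bits.

1.9617 bits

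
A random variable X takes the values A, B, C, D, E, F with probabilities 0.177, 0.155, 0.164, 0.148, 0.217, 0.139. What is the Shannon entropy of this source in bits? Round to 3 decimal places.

H = −Σ pᵢ log₂ pᵢ.
−0.177·log₂(0.177) = 0.4422
−0.155·log₂(0.155) = 0.4169
−0.164·log₂(0.164) = 0.4278
−0.148·log₂(0.148) = 0.4079
−0.217·log₂(0.217) = 0.4783
−0.139·log₂(0.139) = 0.3957
Sum ≈ 2.5688 → 2.569 bits.

2.569 bits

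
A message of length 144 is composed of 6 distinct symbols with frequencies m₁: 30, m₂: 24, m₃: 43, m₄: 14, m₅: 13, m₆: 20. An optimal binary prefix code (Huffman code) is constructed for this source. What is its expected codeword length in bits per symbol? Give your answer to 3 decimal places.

2.493 bits/symbol

Probabilities are the counts divided by 144.
Repeatedly combine the two least-probable nodes; the expected code length is the sum of the merged weights.
merge 13/144 + 7/72 → 3/16
merge 5/36 + 1/6 → 11/36
merge 3/16 + 5/24 → 19/48
merge 43/144 + 11/36 → 29/48
merge 19/48 + 29/48 → 1
L = 3/16 + 11/36 + 19/48 + 29/48 + 1 = 359/144 ≈ 2.493 bits/symbol.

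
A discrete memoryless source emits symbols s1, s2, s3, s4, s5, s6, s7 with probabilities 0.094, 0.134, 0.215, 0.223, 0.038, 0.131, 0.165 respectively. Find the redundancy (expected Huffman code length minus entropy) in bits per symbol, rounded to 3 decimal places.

Entropy H = −Σ p log₂ p ≈ 2.6611 bits.
Huffman merges: 19/500+47/500→33/250; 131/1000+33/250→263/1000; 67/500+33/200→299/1000; 43/200+223/1000→219/500; 263/1000+299/1000→281/500; 219/500+281/500→1. L = 1347/500 ≈ 2.6940.
L − H = 2.6940 − 2.6611 = 0.033 bits.

0.033 bits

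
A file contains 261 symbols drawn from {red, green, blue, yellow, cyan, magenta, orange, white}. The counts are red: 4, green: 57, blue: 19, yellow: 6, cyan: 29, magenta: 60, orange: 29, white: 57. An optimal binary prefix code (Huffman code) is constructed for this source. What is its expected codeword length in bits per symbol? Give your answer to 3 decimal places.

2.701 bits/symbol

Probabilities are the counts divided by 261.
Repeatedly combine the two least-probable nodes; the expected code length is the sum of the merged weights.
merge 4/261 + 2/87 → 10/261
merge 10/261 + 19/261 → 1/9
merge 1/9 + 1/9 → 2/9
merge 1/9 + 19/87 → 86/261
merge 19/87 + 2/9 → 115/261
merge 20/87 + 86/261 → 146/261
merge 115/261 + 146/261 → 1
L = 10/261 + 1/9 + 2/9 + 86/261 + 115/261 + 146/261 + 1 = 235/87 ≈ 2.701 bits/symbol.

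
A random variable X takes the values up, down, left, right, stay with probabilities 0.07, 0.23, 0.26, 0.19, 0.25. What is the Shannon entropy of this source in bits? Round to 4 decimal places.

H = −Σ pᵢ log₂ pᵢ.
−0.07·log₂(0.07) = 0.2686
−0.23·log₂(0.23) = 0.4877
−0.26·log₂(0.26) = 0.5053
−0.19·log₂(0.19) = 0.4552
−0.25·log₂(0.25) = 0.5000
Sum ≈ 2.2167 → 2.2167 bits.

2.2167 bits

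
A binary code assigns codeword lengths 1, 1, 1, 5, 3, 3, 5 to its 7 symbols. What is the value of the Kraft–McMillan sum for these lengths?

1.8125

With common denominator 2^5 = 32: Σ 2^(−ℓᵢ) = 16/32 + 16/32 + 16/32 + 1/32 + 4/32 + 4/32 + 1/32 = 58/32 = 1.8125.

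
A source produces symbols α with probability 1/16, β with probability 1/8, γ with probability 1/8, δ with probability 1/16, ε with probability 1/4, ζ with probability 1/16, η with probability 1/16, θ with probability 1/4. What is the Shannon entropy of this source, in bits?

Each probability is a power of 1/2, so log₂(1/p) is an integer.
H = Σ p·log₂(1/p) = 1/16·4 + 1/8·3 + 1/8·3 + 1/16·4 + 1/4·2 + 1/16·4 + 1/16·4 + 1/4·2 = 2.75 bits.

2.75 bits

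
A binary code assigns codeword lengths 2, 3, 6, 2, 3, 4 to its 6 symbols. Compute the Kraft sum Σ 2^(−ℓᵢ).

0.828125

With common denominator 2^6 = 64: Σ 2^(−ℓᵢ) = 16/64 + 8/64 + 1/64 + 16/64 + 8/64 + 4/64 = 53/64 = 0.828125.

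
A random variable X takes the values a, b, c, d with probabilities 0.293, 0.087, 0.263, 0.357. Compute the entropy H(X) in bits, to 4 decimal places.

1.8627 bits

H = −Σ pᵢ log₂ pᵢ.
−0.293·log₂(0.293) = 0.5189
−0.087·log₂(0.087) = 0.3065
−0.263·log₂(0.263) = 0.5068
−0.357·log₂(0.357) = 0.5305
Sum ≈ 1.8627 → 1.8627 bits.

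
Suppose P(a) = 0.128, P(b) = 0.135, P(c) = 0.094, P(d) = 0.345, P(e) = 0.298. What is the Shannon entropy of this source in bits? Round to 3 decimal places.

2.140 bits

H = −Σ pᵢ log₂ pᵢ.
−0.128·log₂(0.128) = 0.3796
−0.135·log₂(0.135) = 0.3900
−0.094·log₂(0.094) = 0.3207
−0.345·log₂(0.345) = 0.5297
−0.298·log₂(0.298) = 0.5205
Sum ≈ 2.1405 → 2.140 bits.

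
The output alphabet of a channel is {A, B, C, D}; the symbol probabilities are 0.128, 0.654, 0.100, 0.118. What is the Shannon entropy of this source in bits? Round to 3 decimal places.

H = −Σ pᵢ log₂ pᵢ.
−0.128·log₂(0.128) = 0.3796
−0.654·log₂(0.654) = 0.4007
−0.100·log₂(0.100) = 0.3322
−0.118·log₂(0.118) = 0.3638
Sum ≈ 1.4763 → 1.476 bits.

1.476 bits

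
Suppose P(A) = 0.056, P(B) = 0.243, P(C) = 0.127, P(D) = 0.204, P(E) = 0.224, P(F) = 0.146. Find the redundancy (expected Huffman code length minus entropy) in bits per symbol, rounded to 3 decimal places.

Entropy H = −Σ p log₂ p ≈ 2.4635 bits.
Huffman merges: 7/125+127/1000→183/1000; 73/500+183/1000→329/1000; 51/250+28/125→107/250; 243/1000+329/1000→143/250; 107/250+143/250→1. L = 314/125 ≈ 2.5120.
L − H = 2.5120 − 2.4635 = 0.048 bits.

0.048 bits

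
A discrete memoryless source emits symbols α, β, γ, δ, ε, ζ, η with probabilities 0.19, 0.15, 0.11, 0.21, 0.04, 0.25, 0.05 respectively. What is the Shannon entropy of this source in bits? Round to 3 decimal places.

H = −Σ pᵢ log₂ pᵢ.
−0.19·log₂(0.19) = 0.4552
−0.15·log₂(0.15) = 0.4105
−0.11·log₂(0.11) = 0.3503
−0.21·log₂(0.21) = 0.4728
−0.04·log₂(0.04) = 0.1858
−0.25·log₂(0.25) = 0.5000
−0.05·log₂(0.05) = 0.2161
Sum ≈ 2.5907 → 2.591 bits.

2.591 bits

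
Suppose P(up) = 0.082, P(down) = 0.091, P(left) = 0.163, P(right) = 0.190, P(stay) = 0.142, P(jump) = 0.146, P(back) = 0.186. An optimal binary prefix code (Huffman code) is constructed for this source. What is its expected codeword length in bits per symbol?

2.797 bits/symbol

Repeatedly combine the two least-probable nodes; the expected code length is the sum of the merged weights.
merge 41/500 + 91/1000 → 173/1000
merge 71/500 + 73/500 → 36/125
merge 163/1000 + 173/1000 → 42/125
merge 93/500 + 19/100 → 47/125
merge 36/125 + 42/125 → 78/125
merge 47/125 + 78/125 → 1
L = 173/1000 + 36/125 + 42/125 + 47/125 + 78/125 + 1 = 2797/1000 = 2.797 bits/symbol.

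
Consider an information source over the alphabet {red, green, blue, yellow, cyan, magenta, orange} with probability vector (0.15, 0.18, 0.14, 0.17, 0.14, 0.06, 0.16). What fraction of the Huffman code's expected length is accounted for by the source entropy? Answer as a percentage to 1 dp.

97.6%

Entropy H = −Σ p log₂ p ≈ 2.7512 bits.
Huffman merges: 3/50+7/50→1/5; 7/50+3/20→29/100; 4/25+17/100→33/100; 9/50+1/5→19/50; 29/100+33/100→31/50; 19/50+31/50→1. L = 141/50 ≈ 2.8200.
Efficiency = H/L = 2.7512/2.8200 = 97.6%.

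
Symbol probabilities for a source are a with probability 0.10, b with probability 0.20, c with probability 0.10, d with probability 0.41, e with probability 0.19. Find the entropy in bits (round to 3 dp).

H = −Σ pᵢ log₂ pᵢ.
−0.10·log₂(0.10) = 0.3322
−0.20·log₂(0.20) = 0.4644
−0.10·log₂(0.10) = 0.3322
−0.41·log₂(0.41) = 0.5274
−0.19·log₂(0.19) = 0.4552
Sum ≈ 2.1114 → 2.111 bits.

2.111 bits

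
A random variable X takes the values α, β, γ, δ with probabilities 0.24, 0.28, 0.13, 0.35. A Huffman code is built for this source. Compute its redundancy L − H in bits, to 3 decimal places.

0.079 bits

Entropy H = −Σ p log₂ p ≈ 1.9211 bits.
Huffman merges: 13/100+6/25→37/100; 7/25+7/20→63/100; 37/100+63/100→1. L = 2 ≈ 2.0000.
L − H = 2.0000 − 1.9211 = 0.079 bits.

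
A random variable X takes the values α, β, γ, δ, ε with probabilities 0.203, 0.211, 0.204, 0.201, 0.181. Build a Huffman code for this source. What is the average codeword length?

2.382 bits/symbol

Repeatedly combine the two least-probable nodes; the expected code length is the sum of the merged weights.
merge 181/1000 + 201/1000 → 191/500
merge 203/1000 + 51/250 → 407/1000
merge 211/1000 + 191/500 → 593/1000
merge 407/1000 + 593/1000 → 1
L = 191/500 + 407/1000 + 593/1000 + 1 = 1191/500 = 2.382 bits/symbol.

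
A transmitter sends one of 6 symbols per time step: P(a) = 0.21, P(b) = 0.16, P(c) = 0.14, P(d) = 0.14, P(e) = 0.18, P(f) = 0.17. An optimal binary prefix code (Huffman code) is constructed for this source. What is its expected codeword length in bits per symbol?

Repeatedly combine the two least-probable nodes; the expected code length is the sum of the merged weights.
merge 7/50 + 7/50 → 7/25
merge 4/25 + 17/100 → 33/100
merge 9/50 + 21/100 → 39/100
merge 7/25 + 33/100 → 61/100
merge 39/100 + 61/100 → 1
L = 7/25 + 33/100 + 39/100 + 61/100 + 1 = 261/100 = 2.61 bits/symbol.

2.61 bits/symbol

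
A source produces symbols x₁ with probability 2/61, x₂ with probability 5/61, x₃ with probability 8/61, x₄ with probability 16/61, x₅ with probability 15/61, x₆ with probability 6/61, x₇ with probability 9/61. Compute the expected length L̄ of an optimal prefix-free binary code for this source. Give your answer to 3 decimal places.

2.607 bits/symbol

Repeatedly combine the two least-probable nodes; the expected code length is the sum of the merged weights.
merge 2/61 + 5/61 → 7/61
merge 6/61 + 7/61 → 13/61
merge 8/61 + 9/61 → 17/61
merge 13/61 + 15/61 → 28/61
merge 16/61 + 17/61 → 33/61
merge 28/61 + 33/61 → 1
L = 7/61 + 13/61 + 17/61 + 28/61 + 33/61 + 1 = 159/61 ≈ 2.607 bits/symbol.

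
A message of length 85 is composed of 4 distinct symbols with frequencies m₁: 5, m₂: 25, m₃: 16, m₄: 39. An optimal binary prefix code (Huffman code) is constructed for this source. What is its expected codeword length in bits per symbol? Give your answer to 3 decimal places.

1.788 bits/symbol

Probabilities are the counts divided by 85.
Repeatedly combine the two least-probable nodes; the expected code length is the sum of the merged weights.
merge 1/17 + 16/85 → 21/85
merge 21/85 + 5/17 → 46/85
merge 39/85 + 46/85 → 1
L = 21/85 + 46/85 + 1 = 152/85 ≈ 1.788 bits/symbol.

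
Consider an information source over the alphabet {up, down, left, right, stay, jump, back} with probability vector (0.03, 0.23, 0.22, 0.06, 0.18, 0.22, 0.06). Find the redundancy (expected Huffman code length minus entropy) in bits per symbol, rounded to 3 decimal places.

0.037 bits

Entropy H = −Σ p log₂ p ≈ 2.5330 bits.
Huffman merges: 3/100+3/50→9/100; 3/50+9/100→3/20; 3/20+9/50→33/100; 11/50+11/50→11/25; 23/100+33/100→14/25; 11/25+14/25→1. L = 257/100 ≈ 2.5700.
L − H = 2.5700 − 2.5330 = 0.037 bits.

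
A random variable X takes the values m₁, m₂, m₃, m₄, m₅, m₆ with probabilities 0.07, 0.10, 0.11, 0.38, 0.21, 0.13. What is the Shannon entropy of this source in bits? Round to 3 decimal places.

2.337 bits

H = −Σ pᵢ log₂ pᵢ.
−0.07·log₂(0.07) = 0.2686
−0.10·log₂(0.10) = 0.3322
−0.11·log₂(0.11) = 0.3503
−0.38·log₂(0.38) = 0.5305
−0.21·log₂(0.21) = 0.4728
−0.13·log₂(0.13) = 0.3826
Sum ≈ 2.3370 → 2.337 bits.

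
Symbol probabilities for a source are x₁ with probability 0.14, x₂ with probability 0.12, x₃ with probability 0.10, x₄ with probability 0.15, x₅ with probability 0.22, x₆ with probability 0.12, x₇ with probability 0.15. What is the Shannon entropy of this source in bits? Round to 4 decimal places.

H = −Σ pᵢ log₂ pᵢ.
−0.14·log₂(0.14) = 0.3971
−0.12·log₂(0.12) = 0.3671
−0.10·log₂(0.10) = 0.3322
−0.15·log₂(0.15) = 0.4105
−0.22·log₂(0.22) = 0.4806
−0.12·log₂(0.12) = 0.3671
−0.15·log₂(0.15) = 0.4105
Sum ≈ 2.7651 → 2.7651 bits.

2.7651 bits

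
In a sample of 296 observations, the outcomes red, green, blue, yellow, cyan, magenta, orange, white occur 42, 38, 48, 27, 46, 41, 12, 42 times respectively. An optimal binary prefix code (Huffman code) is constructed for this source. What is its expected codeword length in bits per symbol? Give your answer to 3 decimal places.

Probabilities are the counts divided by 296.
Repeatedly combine the two least-probable nodes; the expected code length is the sum of the merged weights.
merge 3/74 + 27/296 → 39/296
merge 19/148 + 39/296 → 77/296
merge 41/296 + 21/148 → 83/296
merge 21/148 + 23/148 → 11/37
merge 6/37 + 77/296 → 125/296
merge 83/296 + 11/37 → 171/296
merge 125/296 + 171/296 → 1
L = 39/296 + 77/296 + 83/296 + 11/37 + 125/296 + 171/296 + 1 = 879/296 ≈ 2.970 bits/symbol.

2.970 bits/symbol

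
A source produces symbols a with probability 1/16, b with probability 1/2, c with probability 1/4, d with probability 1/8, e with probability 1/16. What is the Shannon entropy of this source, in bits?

Each probability is a power of 1/2, so log₂(1/p) is an integer.
H = Σ p·log₂(1/p) = 1/16·4 + 1/2·1 + 1/4·2 + 1/8·3 + 1/16·4 = 1.875 bits.

1.875 bits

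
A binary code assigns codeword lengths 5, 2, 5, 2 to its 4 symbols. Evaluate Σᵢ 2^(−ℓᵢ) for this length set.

With common denominator 2^5 = 32: Σ 2^(−ℓᵢ) = 1/32 + 8/32 + 1/32 + 8/32 = 18/32 = 0.5625.

0.5625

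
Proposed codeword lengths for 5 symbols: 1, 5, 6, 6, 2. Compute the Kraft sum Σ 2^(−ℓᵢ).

With common denominator 2^6 = 64: Σ 2^(−ℓᵢ) = 32/64 + 2/64 + 1/64 + 1/64 + 16/64 = 52/64 = 0.8125.

0.8125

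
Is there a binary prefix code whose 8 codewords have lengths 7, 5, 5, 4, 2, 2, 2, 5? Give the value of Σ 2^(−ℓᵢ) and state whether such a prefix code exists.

0.9140625; yes

With common denominator 2^7 = 128: Σ 2^(−ℓᵢ) = 1/128 + 4/128 + 4/128 + 8/128 + 32/128 + 32/128 + 32/128 + 4/128 = 117/128 = 0.9140625.
Kraft's inequality requires Σ ≤ 1; here Σ = 0.9140625 ≤ 1, so such a prefix code exists.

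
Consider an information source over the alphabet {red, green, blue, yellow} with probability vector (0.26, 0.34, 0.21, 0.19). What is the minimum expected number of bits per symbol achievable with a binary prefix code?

Repeatedly combine the two least-probable nodes; the expected code length is the sum of the merged weights.
merge 19/100 + 21/100 → 2/5
merge 13/50 + 17/50 → 3/5
merge 2/5 + 3/5 → 1
L = 2/5 + 3/5 + 1 = 2 bits/symbol.

2 bits/symbol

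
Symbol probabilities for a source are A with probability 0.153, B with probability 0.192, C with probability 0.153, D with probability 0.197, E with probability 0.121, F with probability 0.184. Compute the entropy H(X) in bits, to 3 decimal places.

H = −Σ pᵢ log₂ pᵢ.
−0.153·log₂(0.153) = 0.4144
−0.192·log₂(0.192) = 0.4571
−0.153·log₂(0.153) = 0.4144
−0.197·log₂(0.197) = 0.4617
−0.121·log₂(0.121) = 0.3687
−0.184·log₂(0.184) = 0.4494
Sum ≈ 2.5656 → 2.566 bits.

2.566 bits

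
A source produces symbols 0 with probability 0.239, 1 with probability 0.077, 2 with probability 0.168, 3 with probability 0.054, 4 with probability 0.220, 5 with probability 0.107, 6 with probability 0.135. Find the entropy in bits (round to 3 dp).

2.654 bits

H = −Σ pᵢ log₂ pᵢ.
−0.239·log₂(0.239) = 0.4935
−0.077·log₂(0.077) = 0.2848
−0.168·log₂(0.168) = 0.4323
−0.054·log₂(0.054) = 0.2274
−0.220·log₂(0.220) = 0.4806
−0.107·log₂(0.107) = 0.3450
−0.135·log₂(0.135) = 0.3900
Sum ≈ 2.6537 → 2.654 bits.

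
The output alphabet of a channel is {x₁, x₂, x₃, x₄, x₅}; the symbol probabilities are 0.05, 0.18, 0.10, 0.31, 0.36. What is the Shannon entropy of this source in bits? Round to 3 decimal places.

H = −Σ pᵢ log₂ pᵢ.
−0.05·log₂(0.05) = 0.2161
−0.18·log₂(0.18) = 0.4453
−0.10·log₂(0.10) = 0.3322
−0.31·log₂(0.31) = 0.5238
−0.36·log₂(0.36) = 0.5306
Sum ≈ 2.0480 → 2.048 bits.

2.048 bits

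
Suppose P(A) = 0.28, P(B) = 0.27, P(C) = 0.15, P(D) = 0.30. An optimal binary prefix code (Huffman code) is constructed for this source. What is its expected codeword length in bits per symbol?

Repeatedly combine the two least-probable nodes; the expected code length is the sum of the merged weights.
merge 3/20 + 27/100 → 21/50
merge 7/25 + 3/10 → 29/50
merge 21/50 + 29/50 → 1
L = 21/50 + 29/50 + 1 = 2 bits/symbol.

2 bits/symbol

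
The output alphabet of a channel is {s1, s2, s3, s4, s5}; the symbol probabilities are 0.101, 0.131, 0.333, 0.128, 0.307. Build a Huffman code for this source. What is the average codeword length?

2.229 bits/symbol

Repeatedly combine the two least-probable nodes; the expected code length is the sum of the merged weights.
merge 101/1000 + 16/125 → 229/1000
merge 131/1000 + 229/1000 → 9/25
merge 307/1000 + 333/1000 → 16/25
merge 9/25 + 16/25 → 1
L = 229/1000 + 9/25 + 16/25 + 1 = 2229/1000 = 2.229 bits/symbol.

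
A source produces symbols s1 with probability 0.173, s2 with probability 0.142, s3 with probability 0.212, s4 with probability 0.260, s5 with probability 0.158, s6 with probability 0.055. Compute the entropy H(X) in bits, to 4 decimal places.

2.4682 bits

H = −Σ pᵢ log₂ pᵢ.
−0.173·log₂(0.173) = 0.4379
−0.142·log₂(0.142) = 0.3999
−0.212·log₂(0.212) = 0.4744
−0.260·log₂(0.260) = 0.5053
−0.158·log₂(0.158) = 0.4206
−0.055·log₂(0.055) = 0.2301
Sum ≈ 2.4682 → 2.4682 bits.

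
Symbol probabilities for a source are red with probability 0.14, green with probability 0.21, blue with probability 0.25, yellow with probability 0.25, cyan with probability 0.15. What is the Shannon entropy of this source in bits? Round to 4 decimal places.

2.2805 bits

H = −Σ pᵢ log₂ pᵢ.
−0.14·log₂(0.14) = 0.3971
−0.21·log₂(0.21) = 0.4728
−0.25·log₂(0.25) = 0.5000
−0.25·log₂(0.25) = 0.5000
−0.15·log₂(0.15) = 0.4105
Sum ≈ 2.2805 → 2.2805 bits.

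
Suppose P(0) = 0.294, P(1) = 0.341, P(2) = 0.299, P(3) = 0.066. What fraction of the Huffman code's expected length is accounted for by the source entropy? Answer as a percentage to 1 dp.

Entropy H = −Σ p log₂ p ≈ 1.8281 bits.
Huffman merges: 33/500+147/500→9/25; 299/1000+341/1000→16/25; 9/25+16/25→1. L = 2 ≈ 2.0000.
Efficiency = H/L = 1.8281/2.0000 = 91.4%.

91.4%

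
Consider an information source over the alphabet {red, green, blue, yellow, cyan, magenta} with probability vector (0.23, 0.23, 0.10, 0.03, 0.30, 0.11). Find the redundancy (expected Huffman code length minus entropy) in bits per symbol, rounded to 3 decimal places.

0.039 bits

Entropy H = −Σ p log₂ p ≈ 2.3307 bits.
Huffman merges: 3/100+1/10→13/100; 11/100+13/100→6/25; 23/100+23/100→23/50; 6/25+3/10→27/50; 23/50+27/50→1. L = 237/100 ≈ 2.3700.
L − H = 2.3700 − 2.3307 = 0.039 bits.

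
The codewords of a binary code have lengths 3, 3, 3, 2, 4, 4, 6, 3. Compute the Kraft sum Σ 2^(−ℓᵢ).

With common denominator 2^6 = 64: Σ 2^(−ℓᵢ) = 8/64 + 8/64 + 8/64 + 16/64 + 4/64 + 4/64 + 1/64 + 8/64 = 57/64 = 0.890625.

0.890625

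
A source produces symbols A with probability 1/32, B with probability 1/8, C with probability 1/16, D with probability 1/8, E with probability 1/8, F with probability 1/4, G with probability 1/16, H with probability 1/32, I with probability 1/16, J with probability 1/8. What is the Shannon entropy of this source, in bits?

Each probability is a power of 1/2, so log₂(1/p) is an integer.
H = Σ p·log₂(1/p) = 1/32·5 + 1/8·3 + 1/16·4 + 1/8·3 + 1/8·3 + 1/4·2 + 1/16·4 + 1/32·5 + 1/16·4 + 1/8·3 = 3.0625 bits.

3.0625 bits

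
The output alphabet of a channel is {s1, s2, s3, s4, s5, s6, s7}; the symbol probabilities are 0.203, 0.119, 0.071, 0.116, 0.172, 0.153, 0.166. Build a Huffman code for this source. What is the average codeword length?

2.797 bits/symbol

Repeatedly combine the two least-probable nodes; the expected code length is the sum of the merged weights.
merge 71/1000 + 29/250 → 187/1000
merge 119/1000 + 153/1000 → 34/125
merge 83/500 + 43/250 → 169/500
merge 187/1000 + 203/1000 → 39/100
merge 34/125 + 169/500 → 61/100
merge 39/100 + 61/100 → 1
L = 187/1000 + 34/125 + 169/500 + 39/100 + 61/100 + 1 = 2797/1000 = 2.797 bits/symbol.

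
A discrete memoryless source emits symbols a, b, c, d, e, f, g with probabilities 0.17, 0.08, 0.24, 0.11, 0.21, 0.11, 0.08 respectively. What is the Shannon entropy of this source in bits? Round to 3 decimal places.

H = −Σ pᵢ log₂ pᵢ.
−0.17·log₂(0.17) = 0.4346
−0.08·log₂(0.08) = 0.2915
−0.24·log₂(0.24) = 0.4941
−0.11·log₂(0.11) = 0.3503
−0.21·log₂(0.21) = 0.4728
−0.11·log₂(0.11) = 0.3503
−0.08·log₂(0.08) = 0.2915
Sum ≈ 2.6851 → 2.685 bits.

2.685 bits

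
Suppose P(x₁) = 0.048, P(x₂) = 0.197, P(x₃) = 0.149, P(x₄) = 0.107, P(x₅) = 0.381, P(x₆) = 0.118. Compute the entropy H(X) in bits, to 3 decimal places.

H = −Σ pᵢ log₂ pᵢ.
−0.048·log₂(0.048) = 0.2103
−0.197·log₂(0.197) = 0.4617
−0.149·log₂(0.149) = 0.4092
−0.107·log₂(0.107) = 0.3450
−0.381·log₂(0.381) = 0.5304
−0.118·log₂(0.118) = 0.3638
Sum ≈ 2.3205 → 2.320 bits.

2.320 bits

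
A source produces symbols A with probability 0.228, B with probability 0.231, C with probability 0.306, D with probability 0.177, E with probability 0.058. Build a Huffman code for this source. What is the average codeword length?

Repeatedly combine the two least-probable nodes; the expected code length is the sum of the merged weights.
merge 29/500 + 177/1000 → 47/200
merge 57/250 + 231/1000 → 459/1000
merge 47/200 + 153/500 → 541/1000
merge 459/1000 + 541/1000 → 1
L = 47/200 + 459/1000 + 541/1000 + 1 = 447/200 = 2.235 bits/symbol.

2.235 bits/symbol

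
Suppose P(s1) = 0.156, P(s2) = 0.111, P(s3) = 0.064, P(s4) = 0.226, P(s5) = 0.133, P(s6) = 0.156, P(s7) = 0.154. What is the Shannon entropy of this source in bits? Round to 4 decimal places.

2.7298 bits

H = −Σ pᵢ log₂ pᵢ.
−0.156·log₂(0.156) = 0.4181
−0.111·log₂(0.111) = 0.3520
−0.064·log₂(0.064) = 0.2538
−0.226·log₂(0.226) = 0.4849
−0.133·log₂(0.133) = 0.3871
−0.156·log₂(0.156) = 0.4181
−0.154·log₂(0.154) = 0.4156
Sum ≈ 2.7298 → 2.7298 bits.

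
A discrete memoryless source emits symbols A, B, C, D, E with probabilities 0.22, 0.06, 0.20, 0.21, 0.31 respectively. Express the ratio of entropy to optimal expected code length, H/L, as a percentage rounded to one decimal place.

Entropy H = −Σ p log₂ p ≈ 2.1851 bits.
Huffman merges: 3/50+1/5→13/50; 21/100+11/50→43/100; 13/50+31/100→57/100; 43/100+57/100→1. L = 113/50 ≈ 2.2600.
Efficiency = H/L = 2.1851/2.2600 = 96.7%.

96.7%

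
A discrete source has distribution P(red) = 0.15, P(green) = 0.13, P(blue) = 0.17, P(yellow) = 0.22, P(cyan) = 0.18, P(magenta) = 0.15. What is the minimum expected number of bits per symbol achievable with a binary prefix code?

2.6 bits/symbol

Repeatedly combine the two least-probable nodes; the expected code length is the sum of the merged weights.
merge 13/100 + 3/20 → 7/25
merge 3/20 + 17/100 → 8/25
merge 9/50 + 11/50 → 2/5
merge 7/25 + 8/25 → 3/5
merge 2/5 + 3/5 → 1
L = 7/25 + 8/25 + 2/5 + 3/5 + 1 = 13/5 = 2.6 bits/symbol.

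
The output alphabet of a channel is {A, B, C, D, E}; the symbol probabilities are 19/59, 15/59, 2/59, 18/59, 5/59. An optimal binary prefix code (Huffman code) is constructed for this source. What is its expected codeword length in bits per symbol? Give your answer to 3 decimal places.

2.119 bits/symbol

Repeatedly combine the two least-probable nodes; the expected code length is the sum of the merged weights.
merge 2/59 + 5/59 → 7/59
merge 7/59 + 15/59 → 22/59
merge 18/59 + 19/59 → 37/59
merge 22/59 + 37/59 → 1
L = 7/59 + 22/59 + 37/59 + 1 = 125/59 ≈ 2.119 bits/symbol.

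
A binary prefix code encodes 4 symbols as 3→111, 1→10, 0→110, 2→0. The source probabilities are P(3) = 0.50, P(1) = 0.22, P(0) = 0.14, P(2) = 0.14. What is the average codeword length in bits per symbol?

L̄ = Σ pᵢ·ℓᵢ = 0.50·3 + 0.22·2 + 0.14·3 + 0.14·1 = 2.5 bits/symbol.

2.5 bits/symbol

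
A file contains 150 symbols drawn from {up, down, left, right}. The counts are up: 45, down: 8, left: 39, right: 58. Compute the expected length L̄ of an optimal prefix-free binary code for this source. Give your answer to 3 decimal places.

1.927 bits/symbol

Probabilities are the counts divided by 150.
Repeatedly combine the two least-probable nodes; the expected code length is the sum of the merged weights.
merge 4/75 + 13/50 → 47/150
merge 3/10 + 47/150 → 46/75
merge 29/75 + 46/75 → 1
L = 47/150 + 46/75 + 1 = 289/150 ≈ 1.927 bits/symbol.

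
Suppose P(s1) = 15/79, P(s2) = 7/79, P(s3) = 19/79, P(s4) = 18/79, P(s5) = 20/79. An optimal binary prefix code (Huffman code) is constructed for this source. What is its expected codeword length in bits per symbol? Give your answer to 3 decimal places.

2.278 bits/symbol

Repeatedly combine the two least-probable nodes; the expected code length is the sum of the merged weights.
merge 7/79 + 15/79 → 22/79
merge 18/79 + 19/79 → 37/79
merge 20/79 + 22/79 → 42/79
merge 37/79 + 42/79 → 1
L = 22/79 + 37/79 + 42/79 + 1 = 180/79 ≈ 2.278 bits/symbol.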